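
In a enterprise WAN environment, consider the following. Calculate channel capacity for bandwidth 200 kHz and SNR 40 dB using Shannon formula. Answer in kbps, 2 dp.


Given: B = 200 kHz, SNR = 40 dB
SNR linear = 10^(40/10) = 10000
1 + SNR = 10001
log2(10001) = 13.2878566418
C = 200 * 1000 * 13.2878566418 = 2657571.3284 bps
C = 2657.571328 kbps -> 2657.57 kbps (2 dp)

2657.57


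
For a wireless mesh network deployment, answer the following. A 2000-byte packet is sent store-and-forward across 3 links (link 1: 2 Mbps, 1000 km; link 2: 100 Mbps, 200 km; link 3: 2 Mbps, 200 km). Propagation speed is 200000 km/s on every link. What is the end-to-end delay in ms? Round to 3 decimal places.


Packet = 2000 bytes = 16000 bits. Store-and-forward: sum (t_trans + t_prop) per link.
Link 1: t_trans = 16000/(2*10^6) s = 8.0000 ms; t_prop = 1000/200000 s = 5.0000 ms; subtotal = 13.0000 ms
Link 2: t_trans = 16000/(100*10^6) s = 0.1600 ms; t_prop = 200/200000 s = 1.0000 ms; subtotal = 1.1600 ms
Link 3: t_trans = 16000/(2*10^6) s = 8.0000 ms; t_prop = 200/200000 s = 1.0000 ms; subtotal = 9.0000 ms
End-to-end = 13.0000 + 1.1600 + 9.0000 = 23.1600 ms -> 23.160 ms (3 dp)

23.160


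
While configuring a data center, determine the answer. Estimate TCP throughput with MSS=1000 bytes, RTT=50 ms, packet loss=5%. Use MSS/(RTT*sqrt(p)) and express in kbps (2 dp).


Given: MSS = 1000 bytes, RTT = 50 ms, loss = 5%
RTT in seconds = 50 / 1000 = 0.05
Loss rate = 5% = 0.05
sqrt(loss) = sqrt(0.05) = 0.223606797750
Throughput (bytes/s) = 1000 / (0.05 * 0.223606797750) = 89442.7191
Throughput (kbps) = 89442.7191 * 8 / 1000 = 715.541753 -> 715.54 kbps (2 dp)

715.54


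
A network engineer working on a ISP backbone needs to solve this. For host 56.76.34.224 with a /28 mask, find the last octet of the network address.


Given: IP = 56.76.34.224, prefix = /28
Subnet mask = 255.255.255.240
Last octet of IP: 224
Last octet of mask: 240
Network last octet = 224 AND 240 = 224

224


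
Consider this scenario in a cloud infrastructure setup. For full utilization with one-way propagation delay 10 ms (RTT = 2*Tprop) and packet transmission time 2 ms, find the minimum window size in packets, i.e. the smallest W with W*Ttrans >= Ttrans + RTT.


Given: Ttrans = 2 ms, RTT = 20 ms (= 2 * Tprop, Tprop = 10 ms)
Time until first ACK returns = Ttrans + RTT = 2 + 20 = 22 ms
Need W * Ttrans >= Ttrans + RTT  ->  W >= (Ttrans + RTT) / Ttrans
(Ttrans + RTT) / Ttrans = 22 / 2 = 11
W_min = ceil(11) = 11

11


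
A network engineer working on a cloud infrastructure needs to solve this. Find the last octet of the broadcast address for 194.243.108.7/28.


Given: IP = 194.243.108.7, prefix = /28
Host bits = 32 - 28 = 4
Network last octet = 7 AND mask = 0
Host part size = 2^4 - 1 = 15
Broadcast last octet = 0 OR 15 = 15

15


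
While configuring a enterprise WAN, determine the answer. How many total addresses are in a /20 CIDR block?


Given: CIDR prefix /20
Host bits = 32 - 20 = 12
Total addresses = 2^12 = 4096

4096


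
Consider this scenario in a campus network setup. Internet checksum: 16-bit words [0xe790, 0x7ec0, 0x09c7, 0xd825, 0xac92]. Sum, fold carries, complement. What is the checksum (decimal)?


Given words: [0xe790, 0x7ec0, 0x09c7, 0xd825, 0xac92]
Step 1: Sum all words
Raw sum = 59280 + 32448 + 2503 + 55333 + 44178 = 193742
Step 2: Fold carry: (62670 + 2) = 62672
One's complement = ~62672 & 0xFFFF = 2863

2863


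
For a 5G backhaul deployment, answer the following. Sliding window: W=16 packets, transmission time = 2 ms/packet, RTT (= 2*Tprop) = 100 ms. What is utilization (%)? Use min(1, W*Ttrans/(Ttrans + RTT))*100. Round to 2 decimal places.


Given: W = 16, Ttrans = 2 ms, RTT = 100 ms (= 2 * Tprop, Tprop = 50 ms)
Cycle time = Ttrans + RTT = 2 + 100 = 102 ms (first packet sent until its ACK returns)
W * Ttrans = 16 * 2 = 32 ms of sending per cycle
W * Ttrans / (Ttrans + RTT) = 32 / 102 = 0.313725
U = min(1, 0.313725) = 0.313725
U% = 31.37%

31.37


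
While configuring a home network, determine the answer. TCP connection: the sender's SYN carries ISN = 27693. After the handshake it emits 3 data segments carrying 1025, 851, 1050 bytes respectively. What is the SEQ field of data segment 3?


The SYN occupies sequence number ISN = 27693, so the first data byte is ISN + 1 = 27694.
SEQ of data segment i = (ISN + 1) + sum of payload sizes of segments 1..i-1.
Segment 1: SEQ = 27694, payload = 1025 bytes
Segment 2: SEQ = 28719, payload = 851 bytes
Segment 3: SEQ = 29570, payload = 1050 bytes
SEQ of segment 3 = 27694 + 1025 + 851 = 29570

29570


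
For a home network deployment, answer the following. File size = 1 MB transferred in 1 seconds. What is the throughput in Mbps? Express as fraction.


Given: file = 1 MB, time = 1 s
File in Mb = 1 * 8 = 8 Mb
Throughput = 8 / 1 Mbps
Throughput = 8 Mbps

8


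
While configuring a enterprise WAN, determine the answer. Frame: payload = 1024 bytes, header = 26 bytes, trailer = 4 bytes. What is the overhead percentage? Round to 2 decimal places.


Given: payload = 1024 B, header = 26 B, trailer = 4 B
Overhead bytes = header + trailer = 26 + 4 = 30
Total frame = payload + overhead = 1024 + 30 = 1054
Overhead % = 30 / 1054 * 100 = 2.8463% -> 2.85% (2 dp)

2.85


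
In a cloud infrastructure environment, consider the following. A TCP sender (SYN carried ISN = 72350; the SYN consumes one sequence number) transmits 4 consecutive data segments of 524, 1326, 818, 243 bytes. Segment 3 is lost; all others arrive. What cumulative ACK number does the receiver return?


SYN uses sequence number 72350; first data byte = ISN + 1 = 72351.
Segment 1: SEQ = 72351, len = 524 B, covers [72351, 72874]
Segment 2: SEQ = 72875, len = 1326 B, covers [72875, 74200]
Segment 3: SEQ = 74201, len = 818 B, covers [74201, 75018] [LOST]
Segment 4: SEQ = 75019, len = 243 B, covers [75019, 75261]
In-order data received: bytes [72351, 74200] (segments 1..2).
Segment 3 missing -> gap begins at byte 74201; later segments buffered out of order.
Cumulative ACK = next expected in-order byte = 72351 + 524 + 1326 = 74201

74201


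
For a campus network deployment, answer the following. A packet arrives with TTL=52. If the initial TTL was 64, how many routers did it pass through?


Given: initial TTL = 64, received TTL = 52
Hops = initial TTL - received TTL
Hops = 64 - 52 = 12

12


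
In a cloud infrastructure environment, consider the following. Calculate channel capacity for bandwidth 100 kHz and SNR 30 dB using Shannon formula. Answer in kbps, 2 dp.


Given: B = 100 kHz, SNR = 30 dB
SNR linear = 10^(30/10) = 1000
1 + SNR = 1001
log2(1001) = 9.9672262588
C = 100 * 1000 * 9.9672262588 = 996722.6259 bps
C = 996.722626 kbps -> 996.72 kbps (2 dp)

996.72


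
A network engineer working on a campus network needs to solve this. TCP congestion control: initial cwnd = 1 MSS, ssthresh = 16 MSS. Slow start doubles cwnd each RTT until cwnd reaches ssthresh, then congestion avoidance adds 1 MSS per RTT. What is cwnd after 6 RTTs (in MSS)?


RTT 0: cwnd = 1 MSS (initial)
RTT 1: cwnd = 2 MSS (slow start, doubled)
RTT 2: cwnd = 4 MSS (slow start, doubled)
RTT 3: cwnd = 8 MSS (slow start, doubled)
RTT 4: cwnd = 16 MSS (slow start, doubled)
RTT 5: cwnd = 17 MSS (congestion avoidance, +1)
RTT 6: cwnd = 18 MSS (congestion avoidance, +1)

18


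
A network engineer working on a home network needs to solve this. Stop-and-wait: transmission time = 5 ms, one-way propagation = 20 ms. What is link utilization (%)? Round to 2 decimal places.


Given: Ttrans = 5 ms, Tprop = 20 ms
RTT = 2 * Tprop = 2 * 20 = 40 ms
U = Ttrans / (Ttrans + RTT)
U = 5 / (5 + 40)
U = 5 / 45 = 0.111111
U% = 11.11%

11.11


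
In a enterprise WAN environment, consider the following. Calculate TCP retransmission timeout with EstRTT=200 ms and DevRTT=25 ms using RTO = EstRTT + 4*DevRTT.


Given: EstRTT = 200 ms, DevRTT = 25 ms
Timeout = EstRTT + 4 * DevRTT
4 * DevRTT = 4 * 25 = 100
Timeout = 200 + 100 = 300 ms

300


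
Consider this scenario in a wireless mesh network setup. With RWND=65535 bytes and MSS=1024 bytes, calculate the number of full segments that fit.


Given: RWND = 65535 bytes, MSS = 1024 bytes
Full segments = floor(RWND / MSS)
Full segments = floor(65535 / 1024)
Full segments = floor(63.999) = 63

63


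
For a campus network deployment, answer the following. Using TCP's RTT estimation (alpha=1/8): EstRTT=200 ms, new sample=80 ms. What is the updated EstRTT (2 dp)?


Given: EstRTT = 200 ms, SampleRTT = 80 ms, alpha = 1/8
New EstRTT = (1 - alpha) * EstRTT + alpha * SampleRTT
(7/8) * 200 = 175
(1/8) * 80 = 10
New EstRTT = 175 + 10 = 185 ms -> 185.00 ms (2 dp)

185.00


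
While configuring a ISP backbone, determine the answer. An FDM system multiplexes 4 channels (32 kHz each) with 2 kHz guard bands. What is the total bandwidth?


Given: 4 channels, 32 kHz each, guard = 2 kHz
Channel bandwidth = 4 * 32 = 128 kHz
Guard bands = 3 gaps * 2 kHz = 6 kHz
Total = 128 + 6 = 134 kHz

134


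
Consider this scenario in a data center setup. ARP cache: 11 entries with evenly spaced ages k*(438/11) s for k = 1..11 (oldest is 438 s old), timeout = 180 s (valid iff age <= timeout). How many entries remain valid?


Ages are k * 438/11 s for k = 1..11 (spacing = 39.8182 s).
Entry k is valid iff k * 438/11 <= 180 iff k <= 11 * 180 / 438 = 4.5205
n_valid = floor(4.5205) = 4
(n_stale = 11 - 4 = 7)

4


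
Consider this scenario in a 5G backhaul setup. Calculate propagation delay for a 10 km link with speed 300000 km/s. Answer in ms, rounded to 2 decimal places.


Given: distance = 10 km, speed = 300000 km/s
Delay = distance / speed = 10 / 300000 seconds
Delay in ms = 10 * 1000 / 300000
Delay = 0.0333 ms
Rounded to 2 dp = 0.03 ms

0.03


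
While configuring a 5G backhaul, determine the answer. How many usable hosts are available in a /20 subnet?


Given: subnet mask /20
Host bits = 32 - 20 = 12
Total addresses = 2^12 = 4096
Usable hosts = 4096 - 2 (network + broadcast) = 4094

4094


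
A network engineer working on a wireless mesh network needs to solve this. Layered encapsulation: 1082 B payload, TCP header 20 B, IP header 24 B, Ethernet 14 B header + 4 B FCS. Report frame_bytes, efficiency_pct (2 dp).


TCP segment = 1082 + 20 = 1102 B
IP packet = 1102 + 24 = 1126 B
Ethernet frame = 1126 + 14 + 4 = 1144 B
Efficiency = app / frame = 1082 / 1144 = 0.945804 = 94.5804% -> 94.58% (2 dp)

1144, 94.58


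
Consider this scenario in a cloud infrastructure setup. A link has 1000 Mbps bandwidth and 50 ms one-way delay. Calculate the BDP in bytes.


Given: bandwidth = 1000 Mbps, delay = 50 ms
BDP in bits = 1000 * 10^6 * 50 / 1000
BDP in bits = 50000000
BDP in bytes = 50000000 / 8 = 6250000

6250000


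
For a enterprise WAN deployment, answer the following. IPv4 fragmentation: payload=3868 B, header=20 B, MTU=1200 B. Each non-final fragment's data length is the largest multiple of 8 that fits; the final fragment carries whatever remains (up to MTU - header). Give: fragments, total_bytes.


Max data per non-final fragment = floor((MTU - header)/8)*8 = floor((1200 - 20)/8)*8 = floor(1180/8)*8 = 1176 B
Final fragment needs no 8-byte alignment: it can carry up to MTU - header = 1180 B
Non-final fragments needed = ceil((payload - 1180) / 1176) = ceil(2688/1176) = ceil(2.2857) = 3
Number of fragments = 3 + 1 = 4
Fragment sizes (data): 3 * 1176 B + 340 B (last, 340 <= 1180 OK)
Total bytes sent = payload + n_frags * header = 3868 + 4*20 = 3868 + 80 = 3948 B

4, 3948


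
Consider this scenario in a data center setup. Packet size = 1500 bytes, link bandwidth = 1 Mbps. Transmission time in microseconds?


Given: packet = 1500 bytes, bandwidth = 1 Mbps
Packet in bits = 1500 * 8 = 12000 bits
Bandwidth = 1 * 10^6 = 1000000 bps
Time = 12000 / 1000000 seconds
Time in us = 12000 * 10^6 / 1000000 = 12000

12000


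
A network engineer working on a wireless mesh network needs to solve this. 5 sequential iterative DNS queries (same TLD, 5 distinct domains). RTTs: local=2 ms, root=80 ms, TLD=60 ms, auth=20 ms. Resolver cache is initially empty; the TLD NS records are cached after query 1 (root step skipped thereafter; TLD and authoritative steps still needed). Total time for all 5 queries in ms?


Lookup 1 (cold cache): local + root + TLD + auth = 2 + 80 + 60 + 20 = 162 ms
Lookups 2..5 (TLD NS cached -> skip root; new domain -> still ask TLD and auth): local + TLD + auth = 2 + 60 + 20 = 82 ms each
Remaining 4 lookups: 4 * 82 = 328 ms
Total = 162 + 328 = 490 ms

490


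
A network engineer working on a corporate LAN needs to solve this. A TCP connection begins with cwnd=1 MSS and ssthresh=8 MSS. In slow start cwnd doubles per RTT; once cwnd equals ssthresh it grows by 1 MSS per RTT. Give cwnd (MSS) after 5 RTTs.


RTT 0: cwnd = 1 MSS (initial)
RTT 1: cwnd = 2 MSS (slow start, doubled)
RTT 2: cwnd = 4 MSS (slow start, doubled)
RTT 3: cwnd = 8 MSS (slow start, doubled)
RTT 4: cwnd = 9 MSS (congestion avoidance, +1)
RTT 5: cwnd = 10 MSS (congestion avoidance, +1)

10


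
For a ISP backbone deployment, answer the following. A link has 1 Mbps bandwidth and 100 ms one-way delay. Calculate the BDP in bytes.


Given: bandwidth = 1 Mbps, delay = 100 ms
BDP in bits = 1 * 10^6 * 100 / 1000
BDP in bits = 100000
BDP in bytes = 100000 / 8 = 12500

12500


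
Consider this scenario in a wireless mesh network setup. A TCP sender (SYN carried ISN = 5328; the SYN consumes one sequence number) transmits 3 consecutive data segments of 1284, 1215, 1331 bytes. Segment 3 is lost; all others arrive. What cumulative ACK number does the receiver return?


SYN uses sequence number 5328; first data byte = ISN + 1 = 5329.
Segment 1: SEQ = 5329, len = 1284 B, covers [5329, 6612]
Segment 2: SEQ = 6613, len = 1215 B, covers [6613, 7827]
Segment 3: SEQ = 7828, len = 1331 B, covers [7828, 9158] [LOST]
In-order data received: bytes [5329, 7827] (segments 1..2).
Segment 3 missing -> gap begins at byte 7828.
Cumulative ACK = next expected in-order byte = 5329 + 1284 + 1215 = 7828

7828


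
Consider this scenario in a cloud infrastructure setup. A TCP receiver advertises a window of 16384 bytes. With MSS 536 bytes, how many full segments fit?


Given: RWND = 16384 bytes, MSS = 536 bytes
Full segments = floor(RWND / MSS)
Full segments = floor(16384 / 536)
Full segments = floor(30.5672) = 30

30


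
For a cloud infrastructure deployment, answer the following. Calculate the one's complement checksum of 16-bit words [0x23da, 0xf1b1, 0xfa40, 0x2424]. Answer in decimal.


Given words: [0x23da, 0xf1b1, 0xfa40, 0x2424]
Step 1: Sum all words
Raw sum = 9178 + 61873 + 64064 + 9252 = 144367
Step 2: Fold carry: (13295 + 2) = 13297
One's complement = ~13297 & 0xFFFF = 52238

52238


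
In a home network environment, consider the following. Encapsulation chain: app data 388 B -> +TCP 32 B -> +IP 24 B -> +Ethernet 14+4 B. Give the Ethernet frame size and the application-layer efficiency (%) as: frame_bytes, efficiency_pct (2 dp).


TCP segment = 388 + 32 = 420 B
IP packet = 420 + 24 = 444 B
Ethernet frame = 444 + 14 + 4 = 462 B
Efficiency = app / frame = 388 / 462 = 0.839827 = 83.9827% -> 83.98% (2 dp)

462, 83.98


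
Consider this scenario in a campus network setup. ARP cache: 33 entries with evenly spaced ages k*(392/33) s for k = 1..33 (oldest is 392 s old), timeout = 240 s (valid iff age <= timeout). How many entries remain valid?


Ages are k * 392/33 s for k = 1..33 (spacing = 11.8788 s).
Entry k is valid iff k * 392/33 <= 240 iff k <= 33 * 240 / 392 = 20.2041
n_valid = floor(20.2041) = 20
(n_stale = 33 - 20 = 13)

20


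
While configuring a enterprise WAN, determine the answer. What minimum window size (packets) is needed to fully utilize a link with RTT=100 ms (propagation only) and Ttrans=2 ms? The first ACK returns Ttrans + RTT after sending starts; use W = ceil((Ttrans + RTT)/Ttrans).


Given: Ttrans = 2 ms, RTT = 100 ms (= 2 * Tprop, Tprop = 50 ms)
Time until first ACK returns = Ttrans + RTT = 2 + 100 = 102 ms
Need W * Ttrans >= Ttrans + RTT  ->  W >= (Ttrans + RTT) / Ttrans
(Ttrans + RTT) / Ttrans = 102 / 2 = 51
W_min = ceil(51) = 51

51


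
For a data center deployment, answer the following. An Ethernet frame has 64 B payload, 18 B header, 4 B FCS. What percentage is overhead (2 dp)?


Given: payload = 64 B, header = 18 B, trailer = 4 B
Overhead bytes = header + trailer = 18 + 4 = 22
Total frame = payload + overhead = 64 + 22 = 86
Overhead % = 22 / 86 * 100 = 25.5814% -> 25.58% (2 dp)

25.58


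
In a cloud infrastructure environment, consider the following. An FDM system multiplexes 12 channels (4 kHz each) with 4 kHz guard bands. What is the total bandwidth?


Given: 12 channels, 4 kHz each, guard = 4 kHz
Channel bandwidth = 12 * 4 = 48 kHz
Guard bands = 11 gaps * 4 kHz = 44 kHz
Total = 48 + 44 = 92 kHz

92


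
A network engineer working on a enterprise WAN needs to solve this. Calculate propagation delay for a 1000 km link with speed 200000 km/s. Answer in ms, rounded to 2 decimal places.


Given: distance = 1000 km, speed = 200000 km/s
Delay = distance / speed = 1000 / 200000 seconds
Delay in ms = 1000 * 1000 / 200000
Delay = 5.0000 ms
Rounded to 2 dp = 5.00 ms

5.00


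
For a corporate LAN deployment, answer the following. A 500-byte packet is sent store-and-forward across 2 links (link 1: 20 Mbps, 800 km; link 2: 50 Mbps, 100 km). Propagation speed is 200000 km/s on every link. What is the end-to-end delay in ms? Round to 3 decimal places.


Packet = 500 bytes = 4000 bits. Store-and-forward: sum (t_trans + t_prop) per link.
Link 1: t_trans = 4000/(20*10^6) s = 0.2000 ms; t_prop = 800/200000 s = 4.0000 ms; subtotal = 4.2000 ms
Link 2: t_trans = 4000/(50*10^6) s = 0.0800 ms; t_prop = 100/200000 s = 0.5000 ms; subtotal = 0.5800 ms
End-to-end = 4.2000 + 0.5800 = 4.7800 ms -> 4.780 ms (3 dp)

4.780


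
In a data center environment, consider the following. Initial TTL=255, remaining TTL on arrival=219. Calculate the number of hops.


Given: initial TTL = 255, received TTL = 219
Hops = initial TTL - received TTL
Hops = 255 - 219 = 36

36


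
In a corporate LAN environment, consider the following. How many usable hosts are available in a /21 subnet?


Given: subnet mask /21
Host bits = 32 - 21 = 11
Total addresses = 2^11 = 2048
Usable hosts = 2048 - 2 (network + broadcast) = 2046

2046


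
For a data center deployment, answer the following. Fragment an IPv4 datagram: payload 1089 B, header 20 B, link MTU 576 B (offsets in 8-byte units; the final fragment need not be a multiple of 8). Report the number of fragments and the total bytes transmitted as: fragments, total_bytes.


Max data per non-final fragment = floor((MTU - header)/8)*8 = floor((576 - 20)/8)*8 = floor(556/8)*8 = 552 B
Final fragment needs no 8-byte alignment: it can carry up to MTU - header = 556 B
Non-final fragments needed = ceil((payload - 556) / 552) = ceil(533/552) = ceil(0.9656) = 1
Number of fragments = 1 + 1 = 2
Fragment sizes (data): 1 * 552 B + 537 B (last, 537 <= 556 OK)
Total bytes sent = payload + n_frags * header = 1089 + 2*20 = 1089 + 40 = 1129 B

2, 1129


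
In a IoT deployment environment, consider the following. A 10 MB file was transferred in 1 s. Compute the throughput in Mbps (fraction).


Given: file = 10 MB, time = 1 s
File in Mb = 10 * 8 = 80 Mb
Throughput = 80 / 1 Mbps
Throughput = 80 Mbps

80


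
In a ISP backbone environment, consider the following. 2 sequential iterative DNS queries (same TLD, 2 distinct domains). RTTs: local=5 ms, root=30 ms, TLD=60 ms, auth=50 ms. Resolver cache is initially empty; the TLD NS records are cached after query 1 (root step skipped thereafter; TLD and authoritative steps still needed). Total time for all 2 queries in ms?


Lookup 1 (cold cache): local + root + TLD + auth = 5 + 30 + 60 + 50 = 145 ms
Lookups 2..2 (TLD NS cached -> skip root; new domain -> still ask TLD and auth): local + TLD + auth = 5 + 60 + 50 = 115 ms each
Remaining 1 lookups: 1 * 115 = 115 ms
Total = 145 + 115 = 260 ms

260


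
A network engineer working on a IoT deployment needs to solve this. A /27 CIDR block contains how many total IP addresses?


Given: CIDR prefix /27
Host bits = 32 - 27 = 5
Total addresses = 2^5 = 32

32


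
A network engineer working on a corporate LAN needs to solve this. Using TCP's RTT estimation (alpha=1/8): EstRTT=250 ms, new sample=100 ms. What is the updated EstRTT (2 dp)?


Given: EstRTT = 250 ms, SampleRTT = 100 ms, alpha = 1/8
New EstRTT = (1 - alpha) * EstRTT + alpha * SampleRTT
(7/8) * 250 = 218.75
(1/8) * 100 = 12.5
New EstRTT = 218.75 + 12.5 = 231.25 ms -> 231.25 ms (2 dp)

231.25


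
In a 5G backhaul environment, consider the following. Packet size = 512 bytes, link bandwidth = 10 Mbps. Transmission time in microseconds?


Given: packet = 512 bytes, bandwidth = 10 Mbps
Packet in bits = 512 * 8 = 4096 bits
Bandwidth = 10 * 10^6 = 10000000 bps
Time = 4096 / 10000000 seconds
Time in us = 4096 * 10^6 / 10000000 = 409.6

409.6


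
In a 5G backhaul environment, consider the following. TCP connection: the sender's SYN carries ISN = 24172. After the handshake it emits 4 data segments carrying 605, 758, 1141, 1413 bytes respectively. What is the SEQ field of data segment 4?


The SYN occupies sequence number ISN = 24172, so the first data byte is ISN + 1 = 24173.
SEQ of data segment i = (ISN + 1) + sum of payload sizes of segments 1..i-1.
Segment 1: SEQ = 24173, payload = 605 bytes
Segment 2: SEQ = 24778, payload = 758 bytes
Segment 3: SEQ = 25536, payload = 1141 bytes
Segment 4: SEQ = 26677, payload = 1413 bytes
SEQ of segment 4 = 24173 + 605 + 758 + 1141 = 26677

26677


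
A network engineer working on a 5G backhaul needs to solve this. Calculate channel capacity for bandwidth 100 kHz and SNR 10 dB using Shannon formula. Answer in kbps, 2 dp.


Given: B = 100 kHz, SNR = 10 dB
SNR linear = 10^(10/10) = 10
1 + SNR = 11
log2(11) = 3.4594316186
C = 100 * 1000 * 3.4594316186 = 345943.1619 bps
C = 345.943162 kbps -> 345.94 kbps (2 dp)

345.94


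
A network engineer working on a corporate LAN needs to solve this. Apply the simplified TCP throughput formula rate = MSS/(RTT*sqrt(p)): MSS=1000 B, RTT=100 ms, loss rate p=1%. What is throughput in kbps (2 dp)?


Given: MSS = 1000 bytes, RTT = 100 ms, loss = 1%
RTT in seconds = 100 / 1000 = 0.1
Loss rate = 1% = 0.01
sqrt(loss) = sqrt(0.01) = 0.1
Throughput (bytes/s) = 1000 / (0.1 * 0.1) = 100000.0000
Throughput (kbps) = 100000.0000 * 8 / 1000 = 800.000000 -> 800.00 kbps (2 dp)

800.00


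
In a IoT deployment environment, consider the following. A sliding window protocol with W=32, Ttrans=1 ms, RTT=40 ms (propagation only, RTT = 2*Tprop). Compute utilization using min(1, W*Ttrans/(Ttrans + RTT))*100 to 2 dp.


Given: W = 32, Ttrans = 1 ms, RTT = 40 ms (= 2 * Tprop, Tprop = 20 ms)
Cycle time = Ttrans + RTT = 1 + 40 = 41 ms (first packet sent until its ACK returns)
W * Ttrans = 32 * 1 = 32 ms of sending per cycle
W * Ttrans / (Ttrans + RTT) = 32 / 41 = 0.780488
U = min(1, 0.780488) = 0.780488
U% = 78.05%

78.05


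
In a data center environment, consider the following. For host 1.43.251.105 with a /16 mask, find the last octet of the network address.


Given: IP = 1.43.251.105, prefix = /16
Subnet mask = 255.255.0.0
Last octet of IP: 105
Last octet of mask: 0
Network last octet = 105 AND 0 = 0

0


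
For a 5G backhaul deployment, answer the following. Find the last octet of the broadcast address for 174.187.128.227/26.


Given: IP = 174.187.128.227, prefix = /26
Host bits = 32 - 26 = 6
Network last octet = 227 AND mask = 192
Host part size = 2^6 - 1 = 63
Broadcast last octet = 192 OR 63 = 255

255


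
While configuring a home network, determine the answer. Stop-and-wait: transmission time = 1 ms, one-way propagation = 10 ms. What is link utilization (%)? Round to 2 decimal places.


Given: Ttrans = 1 ms, Tprop = 10 ms
RTT = 2 * Tprop = 2 * 10 = 20 ms
U = Ttrans / (Ttrans + RTT)
U = 1 / (1 + 20)
U = 1 / 21 = 0.047619
U% = 4.76%

4.76


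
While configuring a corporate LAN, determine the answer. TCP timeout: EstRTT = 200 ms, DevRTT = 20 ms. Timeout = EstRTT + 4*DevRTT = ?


Given: EstRTT = 200 ms, DevRTT = 20 ms
Timeout = EstRTT + 4 * DevRTT
4 * DevRTT = 4 * 20 = 80
Timeout = 200 + 80 = 280 ms

280


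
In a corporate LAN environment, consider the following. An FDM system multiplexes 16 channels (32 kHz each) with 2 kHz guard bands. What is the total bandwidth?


Given: 16 channels, 32 kHz each, guard = 2 kHz
Channel bandwidth = 16 * 32 = 512 kHz
Guard bands = 15 gaps * 2 kHz = 30 kHz
Total = 512 + 30 = 542 kHz

542


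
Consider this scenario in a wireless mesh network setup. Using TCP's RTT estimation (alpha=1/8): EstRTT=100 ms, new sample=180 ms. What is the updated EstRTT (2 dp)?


Given: EstRTT = 100 ms, SampleRTT = 180 ms, alpha = 1/8
New EstRTT = (1 - alpha) * EstRTT + alpha * SampleRTT
(7/8) * 100 = 87.5
(1/8) * 180 = 22.5
New EstRTT = 87.5 + 22.5 = 110 ms -> 110.00 ms (2 dp)

110.00


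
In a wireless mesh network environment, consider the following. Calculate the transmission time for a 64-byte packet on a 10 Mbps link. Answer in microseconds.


Given: packet = 64 bytes, bandwidth = 10 Mbps
Packet in bits = 64 * 8 = 512 bits
Bandwidth = 10 * 10^6 = 10000000 bps
Time = 512 / 10000000 seconds
Time in us = 512 * 10^6 / 10000000 = 51.2

51.2


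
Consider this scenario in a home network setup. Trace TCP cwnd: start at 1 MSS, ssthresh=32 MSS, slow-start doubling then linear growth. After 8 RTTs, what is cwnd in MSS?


RTT 0: cwnd = 1 MSS (initial)
RTT 1: cwnd = 2 MSS (slow start, doubled)
RTT 2: cwnd = 4 MSS (slow start, doubled)
RTT 3: cwnd = 8 MSS (slow start, doubled)
RTT 4: cwnd = 16 MSS (slow start, doubled)
RTT 5: cwnd = 32 MSS (slow start, doubled)
RTT 6: cwnd = 33 MSS (congestion avoidance, +1)
RTT 7: cwnd = 34 MSS (congestion avoidance, +1)
RTT 8: cwnd = 35 MSS (congestion avoidance, +1)

35


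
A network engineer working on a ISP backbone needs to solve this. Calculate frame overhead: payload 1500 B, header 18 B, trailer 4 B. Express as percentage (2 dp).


Given: payload = 1500 B, header = 18 B, trailer = 4 B
Overhead bytes = header + trailer = 18 + 4 = 22
Total frame = payload + overhead = 1500 + 22 = 1522
Overhead % = 22 / 1522 * 100 = 1.4455% -> 1.45% (2 dp)

1.45


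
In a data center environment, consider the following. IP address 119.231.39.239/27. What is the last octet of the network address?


Given: IP = 119.231.39.239, prefix = /27
Subnet mask = 255.255.255.224
Last octet of IP: 239
Last octet of mask: 224
Network last octet = 239 AND 224 = 224

224


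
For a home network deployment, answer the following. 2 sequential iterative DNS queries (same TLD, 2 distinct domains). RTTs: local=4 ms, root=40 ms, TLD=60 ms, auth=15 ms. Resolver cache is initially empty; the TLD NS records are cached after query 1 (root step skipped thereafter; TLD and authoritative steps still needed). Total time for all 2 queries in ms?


Lookup 1 (cold cache): local + root + TLD + auth = 4 + 40 + 60 + 15 = 119 ms
Lookups 2..2 (TLD NS cached -> skip root; new domain -> still ask TLD and auth): local + TLD + auth = 4 + 60 + 15 = 79 ms each
Remaining 1 lookups: 1 * 79 = 79 ms
Total = 119 + 79 = 198 ms

198


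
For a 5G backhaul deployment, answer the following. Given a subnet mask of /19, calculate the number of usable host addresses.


Given: subnet mask /19
Host bits = 32 - 19 = 13
Total addresses = 2^13 = 8192
Usable hosts = 8192 - 2 (network + broadcast) = 8190

8190


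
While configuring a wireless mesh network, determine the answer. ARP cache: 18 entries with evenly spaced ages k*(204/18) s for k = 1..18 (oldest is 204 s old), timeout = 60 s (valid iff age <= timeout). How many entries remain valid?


Ages are k * 204/18 s for k = 1..18 (spacing = 11.3333 s).
Entry k is valid iff k * 204/18 <= 60 iff k <= 18 * 60 / 204 = 5.2941
n_valid = floor(5.2941) = 5
(n_stale = 18 - 5 = 13)

5


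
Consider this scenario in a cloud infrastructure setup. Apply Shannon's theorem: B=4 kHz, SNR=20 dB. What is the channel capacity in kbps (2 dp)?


Given: B = 4 kHz, SNR = 20 dB
SNR linear = 10^(20/10) = 100
1 + SNR = 101
log2(101) = 6.6582114828
C = 4 * 1000 * 6.6582114828 = 26632.8459 bps
C = 26.632846 kbps -> 26.63 kbps (2 dp)

26.63


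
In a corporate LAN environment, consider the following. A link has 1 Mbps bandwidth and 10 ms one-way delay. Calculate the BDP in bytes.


Given: bandwidth = 1 Mbps, delay = 10 ms
BDP in bits = 1 * 10^6 * 10 / 1000
BDP in bits = 10000
BDP in bytes = 10000 / 8 = 1250

1250


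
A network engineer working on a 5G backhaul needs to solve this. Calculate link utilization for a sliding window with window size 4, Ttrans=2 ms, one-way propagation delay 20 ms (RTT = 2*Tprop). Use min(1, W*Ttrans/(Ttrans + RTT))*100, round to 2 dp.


Given: W = 4, Ttrans = 2 ms, RTT = 40 ms (= 2 * Tprop, Tprop = 20 ms)
Cycle time = Ttrans + RTT = 2 + 40 = 42 ms (first packet sent until its ACK returns)
W * Ttrans = 4 * 2 = 8 ms of sending per cycle
W * Ttrans / (Ttrans + RTT) = 8 / 42 = 0.190476
U = min(1, 0.190476) = 0.190476
U% = 19.05%

19.05


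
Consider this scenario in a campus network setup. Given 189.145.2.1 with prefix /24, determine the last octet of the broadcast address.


Given: IP = 189.145.2.1, prefix = /24
Host bits = 32 - 24 = 8
Network last octet = 1 AND mask = 0
Host part size = 2^8 - 1 = 255
Broadcast last octet = 0 OR 255 = 255

255


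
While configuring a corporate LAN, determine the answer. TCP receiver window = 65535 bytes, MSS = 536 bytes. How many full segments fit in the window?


Given: RWND = 65535 bytes, MSS = 536 bytes
Full segments = floor(RWND / MSS)
Full segments = floor(65535 / 536)
Full segments = floor(122.2668) = 122

122


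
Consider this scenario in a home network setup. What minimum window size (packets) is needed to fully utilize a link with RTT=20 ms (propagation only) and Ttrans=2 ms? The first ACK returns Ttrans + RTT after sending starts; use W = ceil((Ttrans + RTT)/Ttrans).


Given: Ttrans = 2 ms, RTT = 20 ms (= 2 * Tprop, Tprop = 10 ms)
Time until first ACK returns = Ttrans + RTT = 2 + 20 = 22 ms
Need W * Ttrans >= Ttrans + RTT  ->  W >= (Ttrans + RTT) / Ttrans
(Ttrans + RTT) / Ttrans = 22 / 2 = 11
W_min = ceil(11) = 11

11


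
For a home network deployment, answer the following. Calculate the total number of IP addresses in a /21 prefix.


Given: CIDR prefix /21
Host bits = 32 - 21 = 11
Total addresses = 2^11 = 2048

2048


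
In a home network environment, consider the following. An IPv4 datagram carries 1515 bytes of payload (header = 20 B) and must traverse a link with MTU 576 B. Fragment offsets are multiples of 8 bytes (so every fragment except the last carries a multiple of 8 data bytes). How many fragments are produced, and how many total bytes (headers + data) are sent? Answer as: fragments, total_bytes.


Max data per non-final fragment = floor((MTU - header)/8)*8 = floor((576 - 20)/8)*8 = floor(556/8)*8 = 552 B
Final fragment needs no 8-byte alignment: it can carry up to MTU - header = 556 B
Non-final fragments needed = ceil((payload - 556) / 552) = ceil(959/552) = ceil(1.7373) = 2
Number of fragments = 2 + 1 = 3
Fragment sizes (data): 2 * 552 B + 411 B (last, 411 <= 556 OK)
Total bytes sent = payload + n_frags * header = 1515 + 3*20 = 1515 + 60 = 1575 B

3, 1575


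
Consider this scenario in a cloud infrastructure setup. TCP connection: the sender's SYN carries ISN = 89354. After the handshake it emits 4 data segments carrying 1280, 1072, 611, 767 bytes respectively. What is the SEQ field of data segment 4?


The SYN occupies sequence number ISN = 89354, so the first data byte is ISN + 1 = 89355.
SEQ of data segment i = (ISN + 1) + sum of payload sizes of segments 1..i-1.
Segment 1: SEQ = 89355, payload = 1280 bytes
Segment 2: SEQ = 90635, payload = 1072 bytes
Segment 3: SEQ = 91707, payload = 611 bytes
Segment 4: SEQ = 92318, payload = 767 bytes
SEQ of segment 4 = 89355 + 1280 + 1072 + 611 = 92318

92318


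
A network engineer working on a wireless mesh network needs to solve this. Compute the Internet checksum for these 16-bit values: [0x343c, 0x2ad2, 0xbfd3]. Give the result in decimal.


Given words: [0x343c, 0x2ad2, 0xbfd3]
Step 1: Sum all words
Raw sum = 13372 + 10962 + 49107 = 73441
Step 2: Fold carry: (7905 + 1) = 7906
One's complement = ~7906 & 0xFFFF = 57629

57629


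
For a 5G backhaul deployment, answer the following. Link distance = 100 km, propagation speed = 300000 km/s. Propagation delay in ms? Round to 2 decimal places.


Given: distance = 100 km, speed = 300000 km/s
Delay = distance / speed = 100 / 300000 seconds
Delay in ms = 100 * 1000 / 300000
Delay = 0.3333 ms
Rounded to 2 dp = 0.33 ms

0.33


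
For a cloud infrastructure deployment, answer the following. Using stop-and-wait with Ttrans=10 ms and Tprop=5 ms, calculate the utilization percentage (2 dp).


Given: Ttrans = 10 ms, Tprop = 5 ms
RTT = 2 * Tprop = 2 * 5 = 10 ms
U = Ttrans / (Ttrans + RTT)
U = 10 / (10 + 10)
U = 10 / 20 = 0.5
U% = 50.00%

50.00


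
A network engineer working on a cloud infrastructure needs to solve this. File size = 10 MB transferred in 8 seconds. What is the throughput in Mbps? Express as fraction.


Given: file = 10 MB, time = 8 s
File in Mb = 10 * 8 = 80 Mb
Throughput = 80 / 8 Mbps
Throughput = 10 Mbps

10


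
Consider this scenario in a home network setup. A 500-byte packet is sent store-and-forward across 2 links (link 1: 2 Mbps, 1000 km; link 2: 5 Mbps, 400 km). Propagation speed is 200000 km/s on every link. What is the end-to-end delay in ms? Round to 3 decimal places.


Packet = 500 bytes = 4000 bits. Store-and-forward: sum (t_trans + t_prop) per link.
Link 1: t_trans = 4000/(2*10^6) s = 2.0000 ms; t_prop = 1000/200000 s = 5.0000 ms; subtotal = 7.0000 ms
Link 2: t_trans = 4000/(5*10^6) s = 0.8000 ms; t_prop = 400/200000 s = 2.0000 ms; subtotal = 2.8000 ms
End-to-end = 7.0000 + 2.8000 = 9.8000 ms -> 9.800 ms (3 dp)

9.800


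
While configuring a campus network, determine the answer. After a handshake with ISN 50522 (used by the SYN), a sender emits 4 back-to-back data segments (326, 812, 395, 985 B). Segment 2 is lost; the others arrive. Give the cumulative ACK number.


SYN uses sequence number 50522; first data byte = ISN + 1 = 50523.
Segment 1: SEQ = 50523, len = 326 B, covers [50523, 50848]
Segment 2: SEQ = 50849, len = 812 B, covers [50849, 51660] [LOST]
Segment 3: SEQ = 51661, len = 395 B, covers [51661, 52055]
Segment 4: SEQ = 52056, len = 985 B, covers [52056, 53040]
In-order data received: bytes [50523, 50848] (segments 1..1).
Segment 2 missing -> gap begins at byte 50849; later segments buffered out of order.
Cumulative ACK = next expected in-order byte = 50523 + 326 = 50849

50849


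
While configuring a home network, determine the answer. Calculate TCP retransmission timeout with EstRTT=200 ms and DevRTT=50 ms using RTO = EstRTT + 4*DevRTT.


Given: EstRTT = 200 ms, DevRTT = 50 ms
Timeout = EstRTT + 4 * DevRTT
4 * DevRTT = 4 * 50 = 200
Timeout = 200 + 200 = 400 ms

400


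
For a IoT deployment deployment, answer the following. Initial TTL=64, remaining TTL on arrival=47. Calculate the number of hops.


Given: initial TTL = 64, received TTL = 47
Hops = initial TTL - received TTL
Hops = 64 - 47 = 17

17


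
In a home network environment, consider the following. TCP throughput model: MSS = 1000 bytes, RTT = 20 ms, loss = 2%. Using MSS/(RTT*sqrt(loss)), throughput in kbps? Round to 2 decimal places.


Given: MSS = 1000 bytes, RTT = 20 ms, loss = 2%
RTT in seconds = 20 / 1000 = 0.02
Loss rate = 2% = 0.02
sqrt(loss) = sqrt(0.02) = 0.141421356237
Throughput (bytes/s) = 1000 / (0.02 * 0.141421356237) = 353553.3906
Throughput (kbps) = 353553.3906 * 8 / 1000 = 2828.427125 -> 2828.43 kbps (2 dp)

2828.43


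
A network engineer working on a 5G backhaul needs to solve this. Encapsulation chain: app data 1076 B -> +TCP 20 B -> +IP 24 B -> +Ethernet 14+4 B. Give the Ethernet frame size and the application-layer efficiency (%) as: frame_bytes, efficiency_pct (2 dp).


TCP segment = 1076 + 20 = 1096 B
IP packet = 1096 + 24 = 1120 B
Ethernet frame = 1120 + 14 + 4 = 1138 B
Efficiency = app / frame = 1076 / 1138 = 0.945518 = 94.5518% -> 94.55% (2 dp)

1138, 94.55


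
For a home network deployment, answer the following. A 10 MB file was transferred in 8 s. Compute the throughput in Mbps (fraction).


Given: file = 10 MB, time = 8 s
File in Mb = 10 * 8 = 80 Mb
Throughput = 80 / 8 Mbps
Throughput = 10 Mbps

10


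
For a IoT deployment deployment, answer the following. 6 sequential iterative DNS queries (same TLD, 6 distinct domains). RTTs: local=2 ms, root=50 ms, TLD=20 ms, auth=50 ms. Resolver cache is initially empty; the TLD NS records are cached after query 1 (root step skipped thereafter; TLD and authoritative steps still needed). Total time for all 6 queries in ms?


Lookup 1 (cold cache): local + root + TLD + auth = 2 + 50 + 20 + 50 = 122 ms
Lookups 2..6 (TLD NS cached -> skip root; new domain -> still ask TLD and auth): local + TLD + auth = 2 + 20 + 50 = 72 ms each
Remaining 5 lookups: 5 * 72 = 360 ms
Total = 122 + 360 = 482 ms

482


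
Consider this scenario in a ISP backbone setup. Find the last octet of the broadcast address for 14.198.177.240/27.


Given: IP = 14.198.177.240, prefix = /27
Host bits = 32 - 27 = 5
Network last octet = 240 AND mask = 224
Host part size = 2^5 - 1 = 31
Broadcast last octet = 224 OR 31 = 255

255


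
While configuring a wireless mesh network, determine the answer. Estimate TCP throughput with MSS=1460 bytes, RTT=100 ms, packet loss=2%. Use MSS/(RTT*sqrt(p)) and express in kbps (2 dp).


Given: MSS = 1460 bytes, RTT = 100 ms, loss = 2%
RTT in seconds = 100 / 1000 = 0.1
Loss rate = 2% = 0.02
sqrt(loss) = sqrt(0.02) = 0.141421356237
Throughput (bytes/s) = 1460 / (0.1 * 0.141421356237) = 103237.5901
Throughput (kbps) = 103237.5901 * 8 / 1000 = 825.900720 -> 825.90 kbps (2 dp)

825.90


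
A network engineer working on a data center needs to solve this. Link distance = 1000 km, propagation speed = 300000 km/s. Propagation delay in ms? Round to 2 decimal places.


Given: distance = 1000 km, speed = 300000 km/s
Delay = distance / speed = 1000 / 300000 seconds
Delay in ms = 1000 * 1000 / 300000
Delay = 3.3333 ms
Rounded to 2 dp = 3.33 ms

3.33


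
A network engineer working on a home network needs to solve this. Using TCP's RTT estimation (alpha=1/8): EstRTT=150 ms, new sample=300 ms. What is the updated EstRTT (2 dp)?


Given: EstRTT = 150 ms, SampleRTT = 300 ms, alpha = 1/8
New EstRTT = (1 - alpha) * EstRTT + alpha * SampleRTT
(7/8) * 150 = 131.25
(1/8) * 300 = 37.5
New EstRTT = 131.25 + 37.5 = 168.75 ms -> 168.75 ms (2 dp)

168.75


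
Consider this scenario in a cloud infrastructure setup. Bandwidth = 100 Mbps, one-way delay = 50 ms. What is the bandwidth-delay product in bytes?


Given: bandwidth = 100 Mbps, delay = 50 ms
BDP in bits = 100 * 10^6 * 50 / 1000
BDP in bits = 5000000
BDP in bytes = 5000000 / 8 = 625000

625000


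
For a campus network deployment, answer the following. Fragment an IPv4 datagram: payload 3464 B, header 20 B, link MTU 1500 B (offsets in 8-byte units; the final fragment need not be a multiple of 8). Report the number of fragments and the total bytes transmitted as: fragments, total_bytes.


Max data per non-final fragment = floor((MTU - header)/8)*8 = floor((1500 - 20)/8)*8 = floor(1480/8)*8 = 1480 B
Final fragment needs no 8-byte alignment: it can carry up to MTU - header = 1480 B
Non-final fragments needed = ceil((payload - 1480) / 1480) = ceil(1984/1480) = ceil(1.3405) = 2
Number of fragments = 2 + 1 = 3
Fragment sizes (data): 2 * 1480 B + 504 B (last, 504 <= 1480 OK)
Total bytes sent = payload + n_frags * header = 3464 + 3*20 = 3464 + 60 = 3524 B

3, 3524


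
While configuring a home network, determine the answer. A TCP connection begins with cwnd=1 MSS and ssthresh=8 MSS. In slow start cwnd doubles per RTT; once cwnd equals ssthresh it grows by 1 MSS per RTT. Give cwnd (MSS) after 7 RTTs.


RTT 0: cwnd = 1 MSS (initial)
RTT 1: cwnd = 2 MSS (slow start, doubled)
RTT 2: cwnd = 4 MSS (slow start, doubled)
RTT 3: cwnd = 8 MSS (slow start, doubled)
RTT 4: cwnd = 9 MSS (congestion avoidance, +1)
RTT 5: cwnd = 10 MSS (congestion avoidance, +1)
RTT 6: cwnd = 11 MSS (congestion avoidance, +1)
RTT 7: cwnd = 12 MSS (congestion avoidance, +1)

12
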